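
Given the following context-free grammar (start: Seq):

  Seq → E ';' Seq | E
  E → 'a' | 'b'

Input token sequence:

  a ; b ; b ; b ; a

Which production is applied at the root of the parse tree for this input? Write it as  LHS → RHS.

Seq → E ';' Seq

[Seq [E a] ; [Seq [E b] ; [Seq [E b] ; [Seq [E b] ; [Seq [E a]]]]]]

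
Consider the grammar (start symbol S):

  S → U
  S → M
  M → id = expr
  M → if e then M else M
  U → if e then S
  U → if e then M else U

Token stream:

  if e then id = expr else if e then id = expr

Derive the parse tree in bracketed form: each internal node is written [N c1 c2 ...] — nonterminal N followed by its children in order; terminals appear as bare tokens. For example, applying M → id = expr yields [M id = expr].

[S [U if e then [M id = expr] else [U if e then [S [M id = expr]]]]]

S
U
if e then M else U
if e then id = expr else U
if e then id = expr else if e then S
if e then id = expr else if e then M
if e then id = expr else if e then id = expr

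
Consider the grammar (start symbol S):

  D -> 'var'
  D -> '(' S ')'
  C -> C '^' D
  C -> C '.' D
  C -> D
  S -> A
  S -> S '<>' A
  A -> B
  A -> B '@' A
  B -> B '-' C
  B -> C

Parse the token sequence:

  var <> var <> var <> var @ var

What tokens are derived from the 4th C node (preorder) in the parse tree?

var

[S [S [S [S [A [B [C [D var]]]]] <> [A [B [C [D var]]]]] <> [A [B [C [D var]]]]] <> [A [B [C [D var]]] @ [A [B [C [D var]]]]]]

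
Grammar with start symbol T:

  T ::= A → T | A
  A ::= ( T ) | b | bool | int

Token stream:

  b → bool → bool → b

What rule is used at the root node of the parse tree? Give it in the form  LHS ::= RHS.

[T [A b] → [T [A bool] → [T [A bool] → [T [A b]]]]]

T ::= A → T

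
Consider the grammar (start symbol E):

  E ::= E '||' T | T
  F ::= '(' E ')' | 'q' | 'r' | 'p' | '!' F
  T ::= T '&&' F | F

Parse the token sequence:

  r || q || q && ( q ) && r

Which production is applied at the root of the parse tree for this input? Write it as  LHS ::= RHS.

E ::= E '||' T

[E [E [E [T [F r]]] || [T [F q]]] || [T [T [T [F q]] && [F ( [E [T [F q]]] )]] && [F r]]]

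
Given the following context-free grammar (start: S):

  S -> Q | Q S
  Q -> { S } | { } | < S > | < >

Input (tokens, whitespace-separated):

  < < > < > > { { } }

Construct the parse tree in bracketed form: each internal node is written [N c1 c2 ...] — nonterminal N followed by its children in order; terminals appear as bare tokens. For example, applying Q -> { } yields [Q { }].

S
Q S
< S > S
< Q S > S
< < > S > S
< < > Q > S
< < > < > > S
< < > < > > Q
< < > < > > { S }
< < > < > > { Q }
< < > < > > { { } }

[S [Q < [S [Q < >] [S [Q < >]]] >] [S [Q { [S [Q { }]] }]]]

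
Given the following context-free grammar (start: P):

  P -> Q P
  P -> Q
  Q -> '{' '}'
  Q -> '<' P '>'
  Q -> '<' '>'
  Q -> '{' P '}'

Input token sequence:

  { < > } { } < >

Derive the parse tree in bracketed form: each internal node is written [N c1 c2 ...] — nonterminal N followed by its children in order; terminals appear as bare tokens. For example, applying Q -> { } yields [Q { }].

P
Q P
{ P } P
{ Q } P
{ < > } P
{ < > } Q P
{ < > } { } P
{ < > } { } Q
{ < > } { } < >

[P [Q { [P [Q < >]] }] [P [Q { }] [P [Q < >]]]]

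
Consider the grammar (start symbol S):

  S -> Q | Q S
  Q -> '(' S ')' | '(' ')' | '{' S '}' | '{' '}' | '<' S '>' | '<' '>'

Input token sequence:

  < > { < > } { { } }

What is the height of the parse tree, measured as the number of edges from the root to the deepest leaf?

[S [Q < >] [S [Q { [S [Q < >]] }] [S [Q { [S [Q { }]] }]]]]

6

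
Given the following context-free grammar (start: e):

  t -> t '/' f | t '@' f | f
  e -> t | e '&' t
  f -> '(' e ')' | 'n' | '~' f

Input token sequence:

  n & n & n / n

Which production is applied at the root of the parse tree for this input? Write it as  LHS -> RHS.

e -> e '&' t

[e [e [e [t [f n]]] & [t [f n]]] & [t [t [f n]] / [f n]]]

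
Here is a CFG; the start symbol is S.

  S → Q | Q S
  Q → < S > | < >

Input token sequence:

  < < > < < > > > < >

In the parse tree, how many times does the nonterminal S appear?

5

[S [Q < [S [Q < >] [S [Q < [S [Q < >]] >]]] >] [S [Q < >]]]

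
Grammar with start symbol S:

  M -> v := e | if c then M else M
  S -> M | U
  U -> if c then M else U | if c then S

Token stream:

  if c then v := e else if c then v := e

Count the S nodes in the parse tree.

[S [U if c then [M v := e] else [U if c then [S [M v := e]]]]]

2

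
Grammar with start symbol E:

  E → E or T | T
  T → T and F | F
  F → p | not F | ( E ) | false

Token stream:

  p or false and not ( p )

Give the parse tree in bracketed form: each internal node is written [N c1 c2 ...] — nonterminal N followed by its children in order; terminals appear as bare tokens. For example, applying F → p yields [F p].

[E [E [T [F p]]] or [T [T [F false]] and [F not [F ( [E [T [F p]]] )]]]]

E
E or T
T or T
F or T
p or T
p or T and F
p or F and F
p or false and F
p or false and not F
p or false and not ( E )
p or false and not ( T )
p or false and not ( F )
p or false and not ( p )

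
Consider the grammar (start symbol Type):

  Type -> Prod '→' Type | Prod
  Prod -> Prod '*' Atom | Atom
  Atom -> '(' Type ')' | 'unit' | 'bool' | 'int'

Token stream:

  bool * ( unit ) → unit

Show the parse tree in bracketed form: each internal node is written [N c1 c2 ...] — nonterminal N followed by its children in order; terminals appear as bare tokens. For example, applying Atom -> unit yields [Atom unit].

[Type [Prod [Prod [Atom bool]] * [Atom ( [Type [Prod [Atom unit]]] )]] → [Type [Prod [Atom unit]]]]

Type
Prod → Type
Prod * Atom → Type
Atom * Atom → Type
bool * Atom → Type
bool * ( Type ) → Type
bool * ( Prod ) → Type
bool * ( Atom ) → Type
bool * ( unit ) → Type
bool * ( unit ) → Prod
bool * ( unit ) → Atom
bool * ( unit ) → unit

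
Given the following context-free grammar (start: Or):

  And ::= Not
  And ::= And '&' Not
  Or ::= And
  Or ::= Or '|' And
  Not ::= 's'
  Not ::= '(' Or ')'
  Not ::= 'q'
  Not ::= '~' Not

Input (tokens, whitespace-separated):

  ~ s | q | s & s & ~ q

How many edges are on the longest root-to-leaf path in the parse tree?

[Or [Or [Or [And [Not ~ [Not s]]]] | [And [Not q]]] | [And [And [And [Not s]] & [Not s]] & [Not ~ [Not q]]]]

6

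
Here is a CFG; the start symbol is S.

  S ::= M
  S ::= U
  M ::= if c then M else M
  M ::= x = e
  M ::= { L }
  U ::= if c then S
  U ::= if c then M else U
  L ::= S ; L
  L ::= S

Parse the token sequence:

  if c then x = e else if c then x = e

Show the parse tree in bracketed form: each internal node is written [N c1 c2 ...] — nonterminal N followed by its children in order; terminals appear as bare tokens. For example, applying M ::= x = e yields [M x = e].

[S [U if c then [M x = e] else [U if c then [S [M x = e]]]]]

S
U
if c then M else U
if c then x = e else U
if c then x = e else if c then S
if c then x = e else if c then M
if c then x = e else if c then x = e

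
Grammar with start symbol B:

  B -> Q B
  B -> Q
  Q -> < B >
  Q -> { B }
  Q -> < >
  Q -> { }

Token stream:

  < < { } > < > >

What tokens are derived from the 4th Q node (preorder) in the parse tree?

< >

[B [Q < [B [Q < [B [Q { }]] >] [B [Q < >]]] >]]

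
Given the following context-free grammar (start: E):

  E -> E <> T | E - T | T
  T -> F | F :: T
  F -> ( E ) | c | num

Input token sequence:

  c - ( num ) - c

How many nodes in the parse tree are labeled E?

4

[E [E [E [T [F c]]] - [T [F ( [E [T [F num]]] )]]] - [T [F c]]]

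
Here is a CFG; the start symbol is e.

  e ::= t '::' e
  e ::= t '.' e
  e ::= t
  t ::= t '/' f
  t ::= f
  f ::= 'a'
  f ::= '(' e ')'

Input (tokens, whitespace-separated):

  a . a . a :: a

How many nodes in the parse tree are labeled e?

[e [t [f a]] . [e [t [f a]] . [e [t [f a]] :: [e [t [f a]]]]]]

4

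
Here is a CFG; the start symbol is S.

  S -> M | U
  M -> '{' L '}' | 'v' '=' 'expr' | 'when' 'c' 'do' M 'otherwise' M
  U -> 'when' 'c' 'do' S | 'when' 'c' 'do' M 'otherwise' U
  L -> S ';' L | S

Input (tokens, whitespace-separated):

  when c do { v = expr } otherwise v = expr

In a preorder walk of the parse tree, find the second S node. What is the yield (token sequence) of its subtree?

v = expr

[S [M when c do [M { [L [S [M v = expr]]] }] otherwise [M v = expr]]]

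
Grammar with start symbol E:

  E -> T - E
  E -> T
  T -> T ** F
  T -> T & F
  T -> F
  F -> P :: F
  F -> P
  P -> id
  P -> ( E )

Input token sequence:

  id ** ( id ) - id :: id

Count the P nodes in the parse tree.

5

[E [T [T [F [P id]]] ** [F [P ( [E [T [F [P id]]]] )]]] - [E [T [F [P id] :: [F [P id]]]]]]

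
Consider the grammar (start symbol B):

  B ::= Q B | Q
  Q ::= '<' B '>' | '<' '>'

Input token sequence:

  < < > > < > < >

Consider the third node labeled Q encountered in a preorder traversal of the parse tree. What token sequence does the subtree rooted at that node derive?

< >

[B [Q < [B [Q < >]] >] [B [Q < >] [B [Q < >]]]]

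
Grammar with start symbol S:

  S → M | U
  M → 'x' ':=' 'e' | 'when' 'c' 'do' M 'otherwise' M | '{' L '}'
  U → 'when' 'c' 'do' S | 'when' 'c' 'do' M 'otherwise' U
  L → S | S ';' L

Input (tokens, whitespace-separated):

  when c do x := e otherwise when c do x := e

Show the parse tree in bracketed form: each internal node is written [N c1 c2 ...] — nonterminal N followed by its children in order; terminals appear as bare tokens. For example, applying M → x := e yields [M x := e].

S
U
when c do M otherwise U
when c do x := e otherwise U
when c do x := e otherwise when c do S
when c do x := e otherwise when c do M
when c do x := e otherwise when c do x := e

[S [U when c do [M x := e] otherwise [U when c do [S [M x := e]]]]]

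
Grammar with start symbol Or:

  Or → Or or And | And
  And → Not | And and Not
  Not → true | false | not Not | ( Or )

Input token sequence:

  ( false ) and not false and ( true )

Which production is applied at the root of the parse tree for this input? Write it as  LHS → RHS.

[Or [And [And [And [Not ( [Or [And [Not false]]] )]] and [Not not [Not false]]] and [Not ( [Or [And [Not true]]] )]]]

Or → And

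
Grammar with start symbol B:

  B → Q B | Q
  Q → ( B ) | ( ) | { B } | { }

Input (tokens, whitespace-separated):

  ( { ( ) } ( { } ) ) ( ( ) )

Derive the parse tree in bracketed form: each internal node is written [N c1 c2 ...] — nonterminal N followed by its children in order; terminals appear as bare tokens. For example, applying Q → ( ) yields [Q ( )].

B
Q B
( B ) B
( Q B ) B
( { B } B ) B
( { Q } B ) B
( { ( ) } B ) B
( { ( ) } Q ) B
( { ( ) } ( B ) ) B
( { ( ) } ( Q ) ) B
( { ( ) } ( { } ) ) B
( { ( ) } ( { } ) ) Q
( { ( ) } ( { } ) ) ( B )
( { ( ) } ( { } ) ) ( Q )
( { ( ) } ( { } ) ) ( ( ) )

[B [Q ( [B [Q { [B [Q ( )]] }] [B [Q ( [B [Q { }]] )]]] )] [B [Q ( [B [Q ( )]] )]]]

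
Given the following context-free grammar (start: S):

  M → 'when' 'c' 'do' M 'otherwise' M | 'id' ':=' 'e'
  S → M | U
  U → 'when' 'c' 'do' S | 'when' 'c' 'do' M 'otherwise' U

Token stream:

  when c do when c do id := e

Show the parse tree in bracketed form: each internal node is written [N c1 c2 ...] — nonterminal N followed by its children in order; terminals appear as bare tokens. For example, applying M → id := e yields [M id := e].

[S [U when c do [S [U when c do [S [M id := e]]]]]]

S
U
when c do S
when c do U
when c do when c do S
when c do when c do M
when c do when c do id := e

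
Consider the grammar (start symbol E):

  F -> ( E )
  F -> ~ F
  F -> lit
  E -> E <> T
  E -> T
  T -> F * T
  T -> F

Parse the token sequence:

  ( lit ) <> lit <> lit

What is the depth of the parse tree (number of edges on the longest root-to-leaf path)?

[E [E [E [T [F ( [E [T [F lit]]] )]]] <> [T [F lit]]] <> [T [F lit]]]

8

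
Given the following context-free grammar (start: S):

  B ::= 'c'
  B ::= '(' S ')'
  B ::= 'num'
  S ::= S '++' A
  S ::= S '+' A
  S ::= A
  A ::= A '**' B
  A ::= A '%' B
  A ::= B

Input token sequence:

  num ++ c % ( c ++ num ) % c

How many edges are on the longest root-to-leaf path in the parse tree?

[S [S [A [B num]]] ++ [A [A [A [B c]] % [B ( [S [S [A [B c]]] ++ [A [B num]]] )]] % [B c]]]

8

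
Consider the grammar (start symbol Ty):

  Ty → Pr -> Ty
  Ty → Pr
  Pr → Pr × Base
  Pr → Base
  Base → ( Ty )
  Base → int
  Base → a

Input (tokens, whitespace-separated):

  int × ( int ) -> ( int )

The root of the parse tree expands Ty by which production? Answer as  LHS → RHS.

[Ty [Pr [Pr [Base int]] × [Base ( [Ty [Pr [Base int]]] )]] -> [Ty [Pr [Base ( [Ty [Pr [Base int]]] )]]]]

Ty → Pr -> Ty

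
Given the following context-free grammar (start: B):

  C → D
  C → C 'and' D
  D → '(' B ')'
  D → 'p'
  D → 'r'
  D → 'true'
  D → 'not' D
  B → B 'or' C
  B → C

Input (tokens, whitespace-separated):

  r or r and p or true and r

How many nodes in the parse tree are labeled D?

[B [B [B [C [D r]]] or [C [C [D r]] and [D p]]] or [C [C [D true]] and [D r]]]

5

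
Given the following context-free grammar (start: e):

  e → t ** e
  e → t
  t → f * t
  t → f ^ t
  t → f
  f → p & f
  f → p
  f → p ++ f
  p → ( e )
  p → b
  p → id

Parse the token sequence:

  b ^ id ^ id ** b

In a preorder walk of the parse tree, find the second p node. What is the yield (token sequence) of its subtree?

[e [t [f [p b]] ^ [t [f [p id]] ^ [t [f [p id]]]]] ** [e [t [f [p b]]]]]

id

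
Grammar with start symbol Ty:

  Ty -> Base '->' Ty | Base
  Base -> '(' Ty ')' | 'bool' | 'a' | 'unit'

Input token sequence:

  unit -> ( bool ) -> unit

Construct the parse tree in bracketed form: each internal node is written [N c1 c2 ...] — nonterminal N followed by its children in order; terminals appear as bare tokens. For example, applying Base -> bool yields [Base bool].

[Ty [Base unit] -> [Ty [Base ( [Ty [Base bool]] )] -> [Ty [Base unit]]]]

Ty
Base -> Ty
unit -> Ty
unit -> Base -> Ty
unit -> ( Ty ) -> Ty
unit -> ( Base ) -> Ty
unit -> ( bool ) -> Ty
unit -> ( bool ) -> Base
unit -> ( bool ) -> unit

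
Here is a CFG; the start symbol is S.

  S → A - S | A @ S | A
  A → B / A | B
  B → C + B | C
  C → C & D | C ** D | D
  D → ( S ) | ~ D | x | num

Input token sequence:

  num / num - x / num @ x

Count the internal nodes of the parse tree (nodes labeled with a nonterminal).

[S [A [B [C [D num]]] / [A [B [C [D num]]]]] - [S [A [B [C [D x]]] / [A [B [C [D num]]]]] @ [S [A [B [C [D x]]]]]]]

23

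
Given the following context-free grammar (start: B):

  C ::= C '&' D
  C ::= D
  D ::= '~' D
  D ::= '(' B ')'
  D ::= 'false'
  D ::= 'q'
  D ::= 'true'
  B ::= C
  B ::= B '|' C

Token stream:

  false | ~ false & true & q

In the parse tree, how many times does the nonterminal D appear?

[B [B [C [D false]]] | [C [C [C [D ~ [D false]]] & [D true]] & [D q]]]

5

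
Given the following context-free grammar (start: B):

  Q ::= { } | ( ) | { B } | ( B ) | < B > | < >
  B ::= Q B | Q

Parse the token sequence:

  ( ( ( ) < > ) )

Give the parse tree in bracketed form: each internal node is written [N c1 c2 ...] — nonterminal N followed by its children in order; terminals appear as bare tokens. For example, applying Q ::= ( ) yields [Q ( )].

B
Q
( B )
( Q )
( ( B ) )
( ( Q B ) )
( ( ( ) B ) )
( ( ( ) Q ) )
( ( ( ) < > ) )

[B [Q ( [B [Q ( [B [Q ( )] [B [Q < >]]] )]] )]]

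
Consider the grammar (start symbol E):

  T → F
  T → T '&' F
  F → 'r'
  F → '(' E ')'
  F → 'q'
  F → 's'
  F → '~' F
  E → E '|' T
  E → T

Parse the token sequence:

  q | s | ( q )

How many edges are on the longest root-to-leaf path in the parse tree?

6

[E [E [E [T [F q]]] | [T [F s]]] | [T [F ( [E [T [F q]]] )]]]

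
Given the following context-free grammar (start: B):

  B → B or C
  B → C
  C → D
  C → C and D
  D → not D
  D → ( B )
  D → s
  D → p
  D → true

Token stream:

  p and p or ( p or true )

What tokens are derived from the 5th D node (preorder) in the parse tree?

[B [B [C [C [D p]] and [D p]]] or [C [D ( [B [B [C [D p]]] or [C [D true]]] )]]]

true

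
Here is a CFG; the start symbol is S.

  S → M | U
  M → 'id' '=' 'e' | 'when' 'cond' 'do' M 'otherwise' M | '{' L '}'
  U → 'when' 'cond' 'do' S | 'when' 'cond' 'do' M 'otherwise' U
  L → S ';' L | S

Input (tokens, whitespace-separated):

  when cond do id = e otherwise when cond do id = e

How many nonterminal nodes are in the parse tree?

[S [U when cond do [M id = e] otherwise [U when cond do [S [M id = e]]]]]

6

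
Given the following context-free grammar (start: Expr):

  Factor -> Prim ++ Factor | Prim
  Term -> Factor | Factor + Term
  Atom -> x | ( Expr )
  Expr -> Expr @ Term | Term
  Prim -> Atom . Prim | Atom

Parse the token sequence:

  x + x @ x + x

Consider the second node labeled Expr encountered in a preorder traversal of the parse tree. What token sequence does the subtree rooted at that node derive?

x + x

[Expr [Expr [Term [Factor [Prim [Atom x]]] + [Term [Factor [Prim [Atom x]]]]]] @ [Term [Factor [Prim [Atom x]]] + [Term [Factor [Prim [Atom x]]]]]]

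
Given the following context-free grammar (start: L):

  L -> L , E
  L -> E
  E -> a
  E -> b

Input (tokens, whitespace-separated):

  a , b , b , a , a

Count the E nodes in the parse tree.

5

[L [L [L [L [L [E a]] , [E b]] , [E b]] , [E a]] , [E a]]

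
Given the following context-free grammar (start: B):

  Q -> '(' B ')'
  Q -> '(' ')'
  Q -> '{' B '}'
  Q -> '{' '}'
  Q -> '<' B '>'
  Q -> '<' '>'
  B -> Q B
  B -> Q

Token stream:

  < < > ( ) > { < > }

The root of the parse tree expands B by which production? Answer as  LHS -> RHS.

[B [Q < [B [Q < >] [B [Q ( )]]] >] [B [Q { [B [Q < >]] }]]]

B -> Q B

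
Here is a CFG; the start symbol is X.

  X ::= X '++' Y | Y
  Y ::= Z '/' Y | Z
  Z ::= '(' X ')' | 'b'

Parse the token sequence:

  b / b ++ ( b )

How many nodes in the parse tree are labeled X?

[X [X [Y [Z b] / [Y [Z b]]]] ++ [Y [Z ( [X [Y [Z b]]] )]]]

3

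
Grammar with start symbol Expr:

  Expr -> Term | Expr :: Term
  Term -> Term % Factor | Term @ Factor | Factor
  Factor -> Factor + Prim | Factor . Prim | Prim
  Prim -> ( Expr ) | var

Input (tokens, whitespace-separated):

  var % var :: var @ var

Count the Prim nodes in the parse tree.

4

[Expr [Expr [Term [Term [Factor [Prim var]]] % [Factor [Prim var]]]] :: [Term [Term [Factor [Prim var]]] @ [Factor [Prim var]]]]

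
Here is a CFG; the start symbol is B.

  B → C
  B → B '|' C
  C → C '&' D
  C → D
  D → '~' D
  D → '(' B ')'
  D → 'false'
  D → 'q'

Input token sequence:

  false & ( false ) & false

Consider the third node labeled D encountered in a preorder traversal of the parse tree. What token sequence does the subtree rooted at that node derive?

[B [C [C [C [D false]] & [D ( [B [C [D false]]] )]] & [D false]]]

false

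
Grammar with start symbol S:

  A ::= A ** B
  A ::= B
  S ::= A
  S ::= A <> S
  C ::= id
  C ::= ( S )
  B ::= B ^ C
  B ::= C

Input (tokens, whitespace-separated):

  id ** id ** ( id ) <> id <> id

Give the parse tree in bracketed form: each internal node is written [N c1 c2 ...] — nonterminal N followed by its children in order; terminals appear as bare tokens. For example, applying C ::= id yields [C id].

[S [A [A [A [B [C id]]] ** [B [C id]]] ** [B [C ( [S [A [B [C id]]]] )]]] <> [S [A [B [C id]]] <> [S [A [B [C id]]]]]]

S
A <> S
A ** B <> S
A ** B ** B <> S
B ** B ** B <> S
C ** B ** B <> S
id ** B ** B <> S
id ** C ** B <> S
id ** id ** B <> S
id ** id ** C <> S
id ** id ** ( S ) <> S
id ** id ** ( A ) <> S
id ** id ** ( B ) <> S
id ** id ** ( C ) <> S
id ** id ** ( id ) <> S
id ** id ** ( id ) <> A <> S
id ** id ** ( id ) <> B <> S
id ** id ** ( id ) <> C <> S
id ** id ** ( id ) <> id <> S
id ** id ** ( id ) <> id <> A
id ** id ** ( id ) <> id <> B
id ** id ** ( id ) <> id <> C
id ** id ** ( id ) <> id <> id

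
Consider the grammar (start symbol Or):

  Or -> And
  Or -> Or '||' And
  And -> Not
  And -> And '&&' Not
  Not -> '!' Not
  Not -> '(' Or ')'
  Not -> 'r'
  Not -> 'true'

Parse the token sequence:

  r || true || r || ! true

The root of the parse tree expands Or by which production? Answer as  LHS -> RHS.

Or -> Or '||' And

[Or [Or [Or [Or [And [Not r]]] || [And [Not true]]] || [And [Not r]]] || [And [Not ! [Not true]]]]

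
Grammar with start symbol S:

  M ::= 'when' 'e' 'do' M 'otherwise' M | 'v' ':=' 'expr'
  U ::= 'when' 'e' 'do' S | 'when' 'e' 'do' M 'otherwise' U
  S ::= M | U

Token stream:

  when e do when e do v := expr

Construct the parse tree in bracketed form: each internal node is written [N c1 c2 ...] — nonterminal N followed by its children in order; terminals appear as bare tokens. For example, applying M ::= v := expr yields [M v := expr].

[S [U when e do [S [U when e do [S [M v := expr]]]]]]

S
U
when e do S
when e do U
when e do when e do S
when e do when e do M
when e do when e do v := expr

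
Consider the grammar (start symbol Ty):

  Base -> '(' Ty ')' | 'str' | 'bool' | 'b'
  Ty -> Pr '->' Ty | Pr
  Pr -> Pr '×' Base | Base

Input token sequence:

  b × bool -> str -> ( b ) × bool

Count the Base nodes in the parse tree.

6

[Ty [Pr [Pr [Base b]] × [Base bool]] -> [Ty [Pr [Base str]] -> [Ty [Pr [Pr [Base ( [Ty [Pr [Base b]]] )]] × [Base bool]]]]]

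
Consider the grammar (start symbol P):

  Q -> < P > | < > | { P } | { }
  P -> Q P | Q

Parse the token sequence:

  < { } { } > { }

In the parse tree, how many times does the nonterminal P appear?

[P [Q < [P [Q { }] [P [Q { }]]] >] [P [Q { }]]]

4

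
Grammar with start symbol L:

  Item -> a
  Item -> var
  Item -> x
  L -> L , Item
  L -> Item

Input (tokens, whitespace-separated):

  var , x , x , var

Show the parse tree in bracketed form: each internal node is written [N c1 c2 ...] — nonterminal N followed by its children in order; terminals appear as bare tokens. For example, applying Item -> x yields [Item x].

[L [L [L [L [Item var]] , [Item x]] , [Item x]] , [Item var]]

L
L , Item
L , Item , Item
L , Item , Item , Item
Item , Item , Item , Item
var , Item , Item , Item
var , x , Item , Item
var , x , x , Item
var , x , x , var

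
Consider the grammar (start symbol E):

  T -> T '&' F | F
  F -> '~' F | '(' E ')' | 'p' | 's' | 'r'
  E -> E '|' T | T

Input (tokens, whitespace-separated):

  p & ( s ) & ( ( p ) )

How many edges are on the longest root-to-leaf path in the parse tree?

[E [T [T [T [F p]] & [F ( [E [T [F s]]] )]] & [F ( [E [T [F ( [E [T [F p]]] )]]] )]]]

9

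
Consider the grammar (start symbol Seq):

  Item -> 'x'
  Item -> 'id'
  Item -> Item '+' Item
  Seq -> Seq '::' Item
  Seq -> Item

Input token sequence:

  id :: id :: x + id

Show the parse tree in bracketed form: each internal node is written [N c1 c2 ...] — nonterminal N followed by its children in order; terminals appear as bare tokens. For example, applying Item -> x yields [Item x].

[Seq [Seq [Seq [Item id]] :: [Item id]] :: [Item [Item x] + [Item id]]]

Seq
Seq :: Item
Seq :: Item :: Item
Item :: Item :: Item
id :: Item :: Item
id :: id :: Item
id :: id :: Item + Item
id :: id :: x + Item
id :: id :: x + id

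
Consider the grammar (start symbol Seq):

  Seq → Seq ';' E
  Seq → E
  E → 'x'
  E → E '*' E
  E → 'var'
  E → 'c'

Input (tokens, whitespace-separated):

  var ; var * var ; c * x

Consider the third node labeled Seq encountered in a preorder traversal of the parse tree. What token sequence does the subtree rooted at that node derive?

[Seq [Seq [Seq [E var]] ; [E [E var] * [E var]]] ; [E [E c] * [E x]]]

var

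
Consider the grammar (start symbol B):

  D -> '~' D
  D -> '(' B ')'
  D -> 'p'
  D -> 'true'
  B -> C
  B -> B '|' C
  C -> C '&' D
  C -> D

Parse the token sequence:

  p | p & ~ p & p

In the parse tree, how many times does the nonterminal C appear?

4

[B [B [C [D p]]] | [C [C [C [D p]] & [D ~ [D p]]] & [D p]]]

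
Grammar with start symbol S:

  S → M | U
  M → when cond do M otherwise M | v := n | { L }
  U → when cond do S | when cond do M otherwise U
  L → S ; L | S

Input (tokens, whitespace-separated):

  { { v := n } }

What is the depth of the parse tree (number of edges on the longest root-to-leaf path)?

8

[S [M { [L [S [M { [L [S [M v := n]]] }]]] }]]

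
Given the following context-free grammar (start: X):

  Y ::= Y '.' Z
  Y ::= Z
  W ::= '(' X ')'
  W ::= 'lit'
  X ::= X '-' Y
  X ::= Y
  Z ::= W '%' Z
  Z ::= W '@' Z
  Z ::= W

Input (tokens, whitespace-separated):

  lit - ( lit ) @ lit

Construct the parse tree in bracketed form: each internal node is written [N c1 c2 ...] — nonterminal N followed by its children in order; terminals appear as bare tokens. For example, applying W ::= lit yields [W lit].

[X [X [Y [Z [W lit]]]] - [Y [Z [W ( [X [Y [Z [W lit]]]] )] @ [Z [W lit]]]]]

X
X - Y
Y - Y
Z - Y
W - Y
lit - Y
lit - Z
lit - W @ Z
lit - ( X ) @ Z
lit - ( Y ) @ Z
lit - ( Z ) @ Z
lit - ( W ) @ Z
lit - ( lit ) @ Z
lit - ( lit ) @ W
lit - ( lit ) @ lit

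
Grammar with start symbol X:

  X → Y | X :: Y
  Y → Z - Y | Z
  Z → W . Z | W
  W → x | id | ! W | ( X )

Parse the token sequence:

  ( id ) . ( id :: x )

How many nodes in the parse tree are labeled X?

4

[X [Y [Z [W ( [X [Y [Z [W id]]]] )] . [Z [W ( [X [X [Y [Z [W id]]]] :: [Y [Z [W x]]]] )]]]]]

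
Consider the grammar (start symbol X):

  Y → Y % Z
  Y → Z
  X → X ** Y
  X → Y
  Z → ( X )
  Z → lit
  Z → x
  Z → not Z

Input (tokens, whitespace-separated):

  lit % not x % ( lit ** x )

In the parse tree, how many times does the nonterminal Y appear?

5

[X [Y [Y [Y [Z lit]] % [Z not [Z x]]] % [Z ( [X [X [Y [Z lit]]] ** [Y [Z x]]] )]]]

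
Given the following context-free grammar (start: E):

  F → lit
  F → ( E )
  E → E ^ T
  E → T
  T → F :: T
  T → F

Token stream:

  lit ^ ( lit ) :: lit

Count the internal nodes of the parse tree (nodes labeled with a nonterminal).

[E [E [T [F lit]]] ^ [T [F ( [E [T [F lit]]] )] :: [T [F lit]]]]

11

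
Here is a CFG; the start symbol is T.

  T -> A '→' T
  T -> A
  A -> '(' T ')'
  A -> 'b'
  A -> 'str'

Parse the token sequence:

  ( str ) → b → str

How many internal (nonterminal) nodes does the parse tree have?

[T [A ( [T [A str]] )] → [T [A b] → [T [A str]]]]

8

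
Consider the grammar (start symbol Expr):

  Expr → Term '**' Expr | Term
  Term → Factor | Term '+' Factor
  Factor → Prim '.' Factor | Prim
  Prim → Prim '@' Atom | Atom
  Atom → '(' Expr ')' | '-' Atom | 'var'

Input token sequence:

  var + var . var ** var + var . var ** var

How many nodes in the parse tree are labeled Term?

[Expr [Term [Term [Factor [Prim [Atom var]]]] + [Factor [Prim [Atom var]] . [Factor [Prim [Atom var]]]]] ** [Expr [Term [Term [Factor [Prim [Atom var]]]] + [Factor [Prim [Atom var]] . [Factor [Prim [Atom var]]]]] ** [Expr [Term [Factor [Prim [Atom var]]]]]]]

5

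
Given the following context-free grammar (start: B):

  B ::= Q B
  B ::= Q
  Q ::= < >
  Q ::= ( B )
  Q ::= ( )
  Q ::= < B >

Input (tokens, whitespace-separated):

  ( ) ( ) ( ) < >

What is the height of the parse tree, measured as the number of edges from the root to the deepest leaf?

[B [Q ( )] [B [Q ( )] [B [Q ( )] [B [Q < >]]]]]

5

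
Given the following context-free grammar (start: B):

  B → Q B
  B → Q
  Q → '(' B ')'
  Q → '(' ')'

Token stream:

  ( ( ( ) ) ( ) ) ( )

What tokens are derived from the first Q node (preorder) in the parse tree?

[B [Q ( [B [Q ( [B [Q ( )]] )] [B [Q ( )]]] )] [B [Q ( )]]]

( ( ( ) ) ( ) )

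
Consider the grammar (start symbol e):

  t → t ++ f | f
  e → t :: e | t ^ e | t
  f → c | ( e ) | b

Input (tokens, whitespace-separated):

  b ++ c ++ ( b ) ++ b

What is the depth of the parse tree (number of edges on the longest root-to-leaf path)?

[e [t [t [t [t [f b]] ++ [f c]] ++ [f ( [e [t [f b]]] )]] ++ [f b]]]

7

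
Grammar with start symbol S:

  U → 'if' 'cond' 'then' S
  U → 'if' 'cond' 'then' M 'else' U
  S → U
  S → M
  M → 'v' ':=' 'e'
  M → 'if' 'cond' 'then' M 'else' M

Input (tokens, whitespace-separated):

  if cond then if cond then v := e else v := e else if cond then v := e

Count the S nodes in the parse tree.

2

[S [U if cond then [M if cond then [M v := e] else [M v := e]] else [U if cond then [S [M v := e]]]]]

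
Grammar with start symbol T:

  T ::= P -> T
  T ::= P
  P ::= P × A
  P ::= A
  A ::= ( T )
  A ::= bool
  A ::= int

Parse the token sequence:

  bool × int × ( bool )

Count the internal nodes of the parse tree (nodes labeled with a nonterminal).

10

[T [P [P [P [A bool]] × [A int]] × [A ( [T [P [A bool]]] )]]]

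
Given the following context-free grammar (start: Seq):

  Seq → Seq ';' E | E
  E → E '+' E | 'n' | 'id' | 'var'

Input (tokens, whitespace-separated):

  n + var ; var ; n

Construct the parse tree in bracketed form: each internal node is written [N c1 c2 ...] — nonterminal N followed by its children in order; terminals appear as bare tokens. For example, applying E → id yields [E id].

Seq
Seq ; E
Seq ; E ; E
E ; E ; E
E + E ; E ; E
n + E ; E ; E
n + var ; E ; E
n + var ; var ; E
n + var ; var ; n

[Seq [Seq [Seq [E [E n] + [E var]]] ; [E var]] ; [E n]]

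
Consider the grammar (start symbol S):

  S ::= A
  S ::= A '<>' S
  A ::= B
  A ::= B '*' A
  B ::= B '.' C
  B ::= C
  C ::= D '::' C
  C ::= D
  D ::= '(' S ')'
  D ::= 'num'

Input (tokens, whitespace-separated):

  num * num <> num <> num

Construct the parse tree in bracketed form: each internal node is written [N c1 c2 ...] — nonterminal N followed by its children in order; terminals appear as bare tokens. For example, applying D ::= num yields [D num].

S
A <> S
B * A <> S
C * A <> S
D * A <> S
num * A <> S
num * B <> S
num * C <> S
num * D <> S
num * num <> S
num * num <> A <> S
num * num <> B <> S
num * num <> C <> S
num * num <> D <> S
num * num <> num <> S
num * num <> num <> A
num * num <> num <> B
num * num <> num <> C
num * num <> num <> D
num * num <> num <> num

[S [A [B [C [D num]]] * [A [B [C [D num]]]]] <> [S [A [B [C [D num]]]] <> [S [A [B [C [D num]]]]]]]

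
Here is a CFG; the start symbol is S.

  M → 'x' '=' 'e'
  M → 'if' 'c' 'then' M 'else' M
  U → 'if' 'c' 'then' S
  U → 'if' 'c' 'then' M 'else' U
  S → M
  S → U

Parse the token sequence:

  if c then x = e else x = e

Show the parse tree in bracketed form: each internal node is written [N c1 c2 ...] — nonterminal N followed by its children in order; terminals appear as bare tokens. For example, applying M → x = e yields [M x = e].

S
M
if c then M else M
if c then x = e else M
if c then x = e else x = e

[S [M if c then [M x = e] else [M x = e]]]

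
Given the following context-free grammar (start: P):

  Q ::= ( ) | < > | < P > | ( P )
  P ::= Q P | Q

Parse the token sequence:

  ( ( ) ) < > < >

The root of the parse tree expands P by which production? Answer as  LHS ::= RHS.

P ::= Q P

[P [Q ( [P [Q ( )]] )] [P [Q < >] [P [Q < >]]]]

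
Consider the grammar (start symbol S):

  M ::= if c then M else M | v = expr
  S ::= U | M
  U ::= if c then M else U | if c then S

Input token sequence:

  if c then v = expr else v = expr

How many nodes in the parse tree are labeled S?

[S [M if c then [M v = expr] else [M v = expr]]]

1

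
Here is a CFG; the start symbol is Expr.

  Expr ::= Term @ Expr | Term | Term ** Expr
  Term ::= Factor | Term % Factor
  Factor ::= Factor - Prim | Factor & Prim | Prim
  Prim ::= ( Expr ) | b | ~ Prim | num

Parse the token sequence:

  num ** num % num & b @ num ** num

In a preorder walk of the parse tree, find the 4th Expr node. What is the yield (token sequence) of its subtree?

num

[Expr [Term [Factor [Prim num]]] ** [Expr [Term [Term [Factor [Prim num]]] % [Factor [Factor [Prim num]] & [Prim b]]] @ [Expr [Term [Factor [Prim num]]] ** [Expr [Term [Factor [Prim num]]]]]]]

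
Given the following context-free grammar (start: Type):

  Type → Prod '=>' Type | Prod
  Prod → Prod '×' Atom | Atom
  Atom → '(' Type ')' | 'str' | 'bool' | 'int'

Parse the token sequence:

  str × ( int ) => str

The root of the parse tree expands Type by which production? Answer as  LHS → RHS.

Type → Prod '=>' Type

[Type [Prod [Prod [Atom str]] × [Atom ( [Type [Prod [Atom int]]] )]] => [Type [Prod [Atom str]]]]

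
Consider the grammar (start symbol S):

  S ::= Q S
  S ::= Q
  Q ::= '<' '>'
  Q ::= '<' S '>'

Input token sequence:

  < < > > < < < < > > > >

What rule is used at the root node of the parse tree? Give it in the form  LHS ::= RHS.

[S [Q < [S [Q < >]] >] [S [Q < [S [Q < [S [Q < [S [Q < >]] >]] >]] >]]]

S ::= Q S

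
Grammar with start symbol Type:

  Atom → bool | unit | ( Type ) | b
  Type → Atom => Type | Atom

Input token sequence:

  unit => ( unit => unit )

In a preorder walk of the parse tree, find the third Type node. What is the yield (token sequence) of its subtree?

unit => unit

[Type [Atom unit] => [Type [Atom ( [Type [Atom unit] => [Type [Atom unit]]] )]]]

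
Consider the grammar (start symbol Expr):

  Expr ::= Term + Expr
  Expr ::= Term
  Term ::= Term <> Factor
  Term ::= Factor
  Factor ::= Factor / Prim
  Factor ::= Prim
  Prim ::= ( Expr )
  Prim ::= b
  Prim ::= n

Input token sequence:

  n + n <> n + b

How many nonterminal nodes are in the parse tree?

15

[Expr [Term [Factor [Prim n]]] + [Expr [Term [Term [Factor [Prim n]]] <> [Factor [Prim n]]] + [Expr [Term [Factor [Prim b]]]]]]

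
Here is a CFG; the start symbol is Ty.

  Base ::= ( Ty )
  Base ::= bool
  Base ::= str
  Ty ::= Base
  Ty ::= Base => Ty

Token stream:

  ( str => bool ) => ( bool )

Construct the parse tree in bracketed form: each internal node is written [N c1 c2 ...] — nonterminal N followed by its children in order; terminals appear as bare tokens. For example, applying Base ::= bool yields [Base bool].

Ty
Base => Ty
( Ty ) => Ty
( Base => Ty ) => Ty
( str => Ty ) => Ty
( str => Base ) => Ty
( str => bool ) => Ty
( str => bool ) => Base
( str => bool ) => ( Ty )
( str => bool ) => ( Base )
( str => bool ) => ( bool )

[Ty [Base ( [Ty [Base str] => [Ty [Base bool]]] )] => [Ty [Base ( [Ty [Base bool]] )]]]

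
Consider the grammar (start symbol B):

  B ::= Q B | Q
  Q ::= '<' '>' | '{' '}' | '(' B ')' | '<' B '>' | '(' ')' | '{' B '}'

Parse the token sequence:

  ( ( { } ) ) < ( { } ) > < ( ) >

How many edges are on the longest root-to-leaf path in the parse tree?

[B [Q ( [B [Q ( [B [Q { }]] )]] )] [B [Q < [B [Q ( [B [Q { }]] )]] >] [B [Q < [B [Q ( )]] >]]]]

7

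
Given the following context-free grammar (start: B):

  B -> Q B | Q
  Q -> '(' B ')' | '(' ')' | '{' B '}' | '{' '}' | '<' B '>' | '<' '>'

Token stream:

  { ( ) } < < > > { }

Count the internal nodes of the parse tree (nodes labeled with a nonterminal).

10

[B [Q { [B [Q ( )]] }] [B [Q < [B [Q < >]] >] [B [Q { }]]]]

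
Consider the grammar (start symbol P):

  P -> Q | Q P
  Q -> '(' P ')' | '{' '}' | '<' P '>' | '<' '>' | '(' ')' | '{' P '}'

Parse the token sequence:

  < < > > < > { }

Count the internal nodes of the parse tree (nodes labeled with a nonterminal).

[P [Q < [P [Q < >]] >] [P [Q < >] [P [Q { }]]]]

8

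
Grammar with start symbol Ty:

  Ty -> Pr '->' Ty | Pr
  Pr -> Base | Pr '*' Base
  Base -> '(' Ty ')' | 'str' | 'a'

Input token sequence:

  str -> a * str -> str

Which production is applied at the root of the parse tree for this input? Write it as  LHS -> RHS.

[Ty [Pr [Base str]] -> [Ty [Pr [Pr [Base a]] * [Base str]] -> [Ty [Pr [Base str]]]]]

Ty -> Pr '->' Ty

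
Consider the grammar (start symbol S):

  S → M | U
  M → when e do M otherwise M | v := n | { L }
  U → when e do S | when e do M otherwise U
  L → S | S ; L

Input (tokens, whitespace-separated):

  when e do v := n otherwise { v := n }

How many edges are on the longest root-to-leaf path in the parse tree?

6

[S [M when e do [M v := n] otherwise [M { [L [S [M v := n]]] }]]]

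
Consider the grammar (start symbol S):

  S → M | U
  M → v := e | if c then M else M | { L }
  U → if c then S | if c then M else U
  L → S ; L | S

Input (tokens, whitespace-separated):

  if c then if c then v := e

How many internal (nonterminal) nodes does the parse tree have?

[S [U if c then [S [U if c then [S [M v := e]]]]]]

6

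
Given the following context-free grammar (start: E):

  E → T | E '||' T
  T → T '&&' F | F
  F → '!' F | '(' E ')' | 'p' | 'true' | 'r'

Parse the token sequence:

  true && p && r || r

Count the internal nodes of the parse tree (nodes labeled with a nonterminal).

[E [E [T [T [T [F true]] && [F p]] && [F r]]] || [T [F r]]]

10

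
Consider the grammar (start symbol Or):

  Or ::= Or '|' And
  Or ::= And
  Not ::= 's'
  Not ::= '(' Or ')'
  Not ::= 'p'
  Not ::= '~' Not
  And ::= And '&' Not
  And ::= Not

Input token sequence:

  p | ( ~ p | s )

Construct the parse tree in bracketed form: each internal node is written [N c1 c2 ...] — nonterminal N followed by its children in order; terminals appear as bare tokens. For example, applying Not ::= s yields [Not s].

[Or [Or [And [Not p]]] | [And [Not ( [Or [Or [And [Not ~ [Not p]]]] | [And [Not s]]] )]]]

Or
Or | And
And | And
Not | And
p | And
p | Not
p | ( Or )
p | ( Or | And )
p | ( And | And )
p | ( Not | And )
p | ( ~ Not | And )
p | ( ~ p | And )
p | ( ~ p | Not )
p | ( ~ p | s )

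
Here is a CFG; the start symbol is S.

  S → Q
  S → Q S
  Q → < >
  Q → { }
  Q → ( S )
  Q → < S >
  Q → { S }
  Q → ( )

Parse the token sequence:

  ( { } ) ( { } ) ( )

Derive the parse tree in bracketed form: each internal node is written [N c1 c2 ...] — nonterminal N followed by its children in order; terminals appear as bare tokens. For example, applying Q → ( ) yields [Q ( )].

[S [Q ( [S [Q { }]] )] [S [Q ( [S [Q { }]] )] [S [Q ( )]]]]

S
Q S
( S ) S
( Q ) S
( { } ) S
( { } ) Q S
( { } ) ( S ) S
( { } ) ( Q ) S
( { } ) ( { } ) S
( { } ) ( { } ) Q
( { } ) ( { } ) ( )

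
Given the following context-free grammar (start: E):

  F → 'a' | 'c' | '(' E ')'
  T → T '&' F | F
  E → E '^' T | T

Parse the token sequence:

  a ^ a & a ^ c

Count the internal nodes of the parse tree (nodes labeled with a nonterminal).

[E [E [E [T [F a]]] ^ [T [T [F a]] & [F a]]] ^ [T [F c]]]

11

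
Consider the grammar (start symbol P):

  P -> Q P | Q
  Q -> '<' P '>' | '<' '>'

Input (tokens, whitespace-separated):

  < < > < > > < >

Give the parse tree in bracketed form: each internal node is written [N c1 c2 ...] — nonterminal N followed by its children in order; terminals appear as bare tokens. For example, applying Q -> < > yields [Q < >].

[P [Q < [P [Q < >] [P [Q < >]]] >] [P [Q < >]]]

P
Q P
< P > P
< Q P > P
< < > P > P
< < > Q > P
< < > < > > P
< < > < > > Q
< < > < > > < >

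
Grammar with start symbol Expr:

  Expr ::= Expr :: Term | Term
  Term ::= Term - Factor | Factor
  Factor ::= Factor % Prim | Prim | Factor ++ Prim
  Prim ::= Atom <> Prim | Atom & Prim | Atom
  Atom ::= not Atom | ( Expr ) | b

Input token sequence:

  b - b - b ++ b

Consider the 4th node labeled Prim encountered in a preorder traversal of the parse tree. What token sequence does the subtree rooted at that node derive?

[Expr [Term [Term [Term [Factor [Prim [Atom b]]]] - [Factor [Prim [Atom b]]]] - [Factor [Factor [Prim [Atom b]]] ++ [Prim [Atom b]]]]]

b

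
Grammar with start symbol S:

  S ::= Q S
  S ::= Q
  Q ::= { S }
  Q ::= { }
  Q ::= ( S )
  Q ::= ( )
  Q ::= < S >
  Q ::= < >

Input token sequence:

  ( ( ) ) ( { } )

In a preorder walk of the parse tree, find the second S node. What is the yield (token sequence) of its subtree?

( )

[S [Q ( [S [Q ( )]] )] [S [Q ( [S [Q { }]] )]]]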